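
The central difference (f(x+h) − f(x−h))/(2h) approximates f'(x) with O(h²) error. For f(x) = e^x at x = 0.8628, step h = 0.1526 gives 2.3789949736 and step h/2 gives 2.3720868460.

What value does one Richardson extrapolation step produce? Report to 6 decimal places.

The method has order 2: 2^2 = 4.
Weighted: 9.4883473840 − 2.3789949736 = 7.1093524104
Divide by 2^2 − 1 = 3.
7.1093524104 ÷ 3 = 2.3697841368
Gap between inputs: 6.908e-03; correction applied: −0.0023027092.

2.369784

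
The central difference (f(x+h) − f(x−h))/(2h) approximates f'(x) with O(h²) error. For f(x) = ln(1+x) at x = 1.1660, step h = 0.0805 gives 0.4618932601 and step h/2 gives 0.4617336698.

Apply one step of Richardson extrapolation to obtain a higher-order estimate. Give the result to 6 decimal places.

Leading term ∝ h^2; use weight 4 = 2^2.
4*0.4617336698 = 1.8469346792; 1.8469346792 − 0.4618932601 = 1.3850414191
Divide by 2^2 − 1 = 3.
(4*0.4617336698 − 0.4618932601)/(4 − 1) = 0.4616804730
Correction |R − A(h/2)| = 5.320e-05; gap |A(h/2) − A(h)| = 1.596e-04.

0.461680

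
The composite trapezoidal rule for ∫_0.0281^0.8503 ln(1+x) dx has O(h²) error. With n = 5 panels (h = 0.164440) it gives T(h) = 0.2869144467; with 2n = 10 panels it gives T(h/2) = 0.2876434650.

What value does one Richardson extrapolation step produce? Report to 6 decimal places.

The method has order 2: 2^2 = 4.
4·0.2876434650 − 0.2869144467 = 0.8636594133
Denominator 4 − 1 = 3.
Extrapolated: 0.8636594133 / 3 = 0.2878864711

0.287886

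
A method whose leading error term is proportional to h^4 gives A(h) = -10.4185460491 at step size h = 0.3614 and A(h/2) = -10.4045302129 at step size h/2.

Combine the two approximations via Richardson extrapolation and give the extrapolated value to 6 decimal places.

-10.403596

Error is O(h^4); halving h shrinks it by 2^4 = 16.
16·(-10.4045302129) − (-10.4185460491) = -156.0539373573
Divide by 2^4 − 1 = 15.
Extrapolated: (-156.0539373573) / 15 = -10.4035958238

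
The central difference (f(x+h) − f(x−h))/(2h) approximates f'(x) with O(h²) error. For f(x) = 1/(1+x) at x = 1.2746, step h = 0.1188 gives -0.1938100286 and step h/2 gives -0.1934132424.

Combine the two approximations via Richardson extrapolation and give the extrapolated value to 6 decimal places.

The method has order 2: 2^2 = 4.
4·(-0.1934132424) = -0.7736529696; (-0.7736529696) − (-0.1938100286) = -0.5798429410
(-0.5798429410) ÷ 3 = -0.1932809803

-0.193281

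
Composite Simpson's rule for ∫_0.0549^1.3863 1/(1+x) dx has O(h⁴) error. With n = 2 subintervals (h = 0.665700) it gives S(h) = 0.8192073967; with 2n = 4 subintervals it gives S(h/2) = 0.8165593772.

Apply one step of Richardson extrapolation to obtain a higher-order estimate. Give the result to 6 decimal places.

0.816383

Method order is 4; weight 2^4 = 16.
Difference of the inputs: 0.8165593772 − 0.8192073967 = -0.0026480195
Divide by 2^4 − 1 = 15: (-0.0026480195)/15 = -0.0001765346
R = 0.8165593772 − 0.0001765346 = 0.8163828426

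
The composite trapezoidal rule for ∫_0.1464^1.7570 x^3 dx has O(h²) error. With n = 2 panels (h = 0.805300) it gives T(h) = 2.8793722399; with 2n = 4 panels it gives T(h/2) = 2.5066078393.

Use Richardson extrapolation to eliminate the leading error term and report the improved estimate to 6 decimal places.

2.382353

Method order is 2; weight 2^2 = 4.
Weighted: 10.0264313572 − 2.8793722399 = 7.1470591173
Divide by 2^2 − 1 = 3.
Extrapolated: 7.1470591173 / 3 = 2.3823530391
Correction |R − A(h/2)| = 1.243e-01; gap |A(h/2) − A(h)| = 3.728e-01.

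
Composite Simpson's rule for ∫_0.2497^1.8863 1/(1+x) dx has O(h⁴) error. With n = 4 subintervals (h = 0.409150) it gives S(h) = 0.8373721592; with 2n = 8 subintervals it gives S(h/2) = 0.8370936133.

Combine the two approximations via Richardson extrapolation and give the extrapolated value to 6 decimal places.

r = 4: numerator weight 16, denominator 15.
Numerator 16×A(h/2) − A(h) = 16×0.8370936133 − 0.8373721592 = 12.5561256536
Divide by 2^4 − 1 = 15.
(16×0.8370936133 − 0.8373721592)/(16 − 1) = 0.8370750436

0.837075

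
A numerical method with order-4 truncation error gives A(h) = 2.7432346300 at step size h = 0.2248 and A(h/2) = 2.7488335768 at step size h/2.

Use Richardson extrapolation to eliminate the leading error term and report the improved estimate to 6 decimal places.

Error is O(h^4); halving h shrinks it by 2^4 = 16.
Top: 16(2.7488335768) − (2.7432346300) = 41.2381025988
Extrapolated: 41.2381025988 / 15 = 2.7492068399

2.749207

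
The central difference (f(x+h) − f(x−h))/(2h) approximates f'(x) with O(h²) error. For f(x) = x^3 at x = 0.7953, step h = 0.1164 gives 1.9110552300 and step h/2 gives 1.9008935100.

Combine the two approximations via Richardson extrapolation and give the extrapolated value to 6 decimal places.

r = 2, so 2^r = 4.
Top: 4(1.9008935100) − (1.9110552300) = 5.6925188100
Denominator 4 − 1 = 3.
Extrapolated: 5.6925188100 / 3 = 1.8975062700

1.897506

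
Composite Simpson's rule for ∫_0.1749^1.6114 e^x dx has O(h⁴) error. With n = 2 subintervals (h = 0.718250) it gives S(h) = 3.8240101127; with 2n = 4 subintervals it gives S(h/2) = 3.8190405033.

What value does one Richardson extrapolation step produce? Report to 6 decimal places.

3.818709

Error is O(h^4); halving h shrinks it by 2^4 = 16.
16·3.8190405033 = 61.1046480528; 61.1046480528 − 3.8240101127 = 57.2806379401
Denominator 16 − 1 = 15.
R = 57.2806379401/15 = 3.8187091960
Gap between inputs: 4.970e-03; correction applied: −0.0003313073.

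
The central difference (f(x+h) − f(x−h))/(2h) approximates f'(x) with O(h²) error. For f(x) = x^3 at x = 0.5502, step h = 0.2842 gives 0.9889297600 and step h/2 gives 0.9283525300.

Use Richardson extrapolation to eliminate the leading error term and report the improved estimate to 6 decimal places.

Leading term ∝ h^2; use weight 4 = 2^2.
4 × 0.9283525300 = 3.7134101200; 3.7134101200 − 0.9889297600 = 2.7244803600
R = 2.7244803600/3 = 0.9081601200

0.908160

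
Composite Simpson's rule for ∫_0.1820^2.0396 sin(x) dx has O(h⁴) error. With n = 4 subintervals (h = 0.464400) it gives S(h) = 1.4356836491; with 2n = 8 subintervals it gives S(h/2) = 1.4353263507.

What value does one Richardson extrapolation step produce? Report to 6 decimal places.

1.435303

r = 4: numerator weight 16, denominator 15.
16 × 1.4353263507 = 22.9652216112; subtract 1.4356836491 → 21.5295379621
Extrapolated: 21.5295379621 / 15 = 1.4353025308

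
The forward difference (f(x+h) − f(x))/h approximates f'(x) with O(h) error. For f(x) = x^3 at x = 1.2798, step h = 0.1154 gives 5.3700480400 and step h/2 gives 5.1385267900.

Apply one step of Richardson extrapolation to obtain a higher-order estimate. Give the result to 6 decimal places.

Order 1 gives 2^r = 2 and 2^r − 1 = 1.
Difference of the inputs: 5.1385267900 − 5.3700480400 = -0.2315212500
Divide by 2^1 − 1 = 1: (-0.2315212500)/1 = -0.2315212500
R = 5.1385267900 − 0.2315212500 = 4.9070055400
Gap between inputs: 2.315e-01; correction applied: −0.2315212500.

4.907006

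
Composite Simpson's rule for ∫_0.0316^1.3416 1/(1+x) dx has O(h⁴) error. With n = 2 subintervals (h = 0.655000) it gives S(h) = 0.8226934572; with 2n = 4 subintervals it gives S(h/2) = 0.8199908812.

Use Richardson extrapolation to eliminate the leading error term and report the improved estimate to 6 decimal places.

r = 4: numerator weight 16, denominator 15.
Numerator 16*A(h/2) − A(h) = 16*0.8199908812 − 0.8226934572 = 12.2971606420
Extrapolated: 12.2971606420 / 15 = 0.8198107095

0.819811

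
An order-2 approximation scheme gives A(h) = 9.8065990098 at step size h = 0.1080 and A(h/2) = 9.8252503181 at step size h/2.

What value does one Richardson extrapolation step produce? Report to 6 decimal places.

Order 2 gives 2^r = 4 and 2^r − 1 = 3.
Numerator 4·A(h/2) − A(h) = 4·9.8252503181 − 9.8065990098 = 29.4944022626
R = 29.4944022626/3 = 9.8314674209

9.831467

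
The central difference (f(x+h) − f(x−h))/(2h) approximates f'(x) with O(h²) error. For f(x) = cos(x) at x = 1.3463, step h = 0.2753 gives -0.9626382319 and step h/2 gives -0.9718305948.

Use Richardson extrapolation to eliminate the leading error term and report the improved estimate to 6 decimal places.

-0.974895

r = 2, so 2^r = 4.
4 × (-0.9718305948) = -3.8873223792; (-3.8873223792) − (-0.9626382319) = -2.9246841473
Divide by 2^2 − 1 = 3.
(4 × (-0.9718305948) − (-0.9626382319))/(4 − 1) = -0.9748947158
Shift from A(h/2): −0.0030641210.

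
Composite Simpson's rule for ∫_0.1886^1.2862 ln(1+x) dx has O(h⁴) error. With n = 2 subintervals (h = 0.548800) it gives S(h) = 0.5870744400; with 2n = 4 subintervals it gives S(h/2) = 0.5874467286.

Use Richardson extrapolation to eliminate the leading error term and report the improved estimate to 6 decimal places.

0.587472

With r = 4 the leading error scales as h^4, so the weight is 2^4 = 16.
16*0.5874467286 − 0.5870744400 = 8.8120732176
Denominator 16 − 1 = 15.
So the Richardson estimate is 0.5874715478.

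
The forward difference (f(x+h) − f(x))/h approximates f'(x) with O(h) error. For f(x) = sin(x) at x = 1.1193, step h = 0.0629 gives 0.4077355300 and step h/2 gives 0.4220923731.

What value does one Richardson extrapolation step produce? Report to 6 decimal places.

r = 1, so 2^r = 2.
2×0.4220923731 = 0.8441847462; subtract 0.4077355300 → 0.4364492162
R = 0.4364492162/1 = 0.4364492162
Shift from A(h/2): +0.0143568431.

0.436449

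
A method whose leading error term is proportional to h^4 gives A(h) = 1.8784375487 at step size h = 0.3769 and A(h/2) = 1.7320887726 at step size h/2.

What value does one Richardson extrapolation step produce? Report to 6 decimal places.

1.722332

With r = 4 the leading error scales as h^4, so the weight is 2^4 = 16.
A(h/2) − A(h) = 1.7320887726 − 1.8784375487 = -0.1463487761
Divide by 2^4 − 1 = 15: (-0.1463487761)/15 = -0.0097565851
R = 1.7320887726 − 0.0097565851 = 1.7223321875
Gap between inputs: 1.463e-01; correction applied: −0.0097565851.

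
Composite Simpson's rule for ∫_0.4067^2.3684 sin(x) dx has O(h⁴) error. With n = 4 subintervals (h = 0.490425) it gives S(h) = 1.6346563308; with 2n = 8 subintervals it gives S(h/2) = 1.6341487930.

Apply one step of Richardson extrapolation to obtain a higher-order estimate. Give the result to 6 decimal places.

1.634115

r = 4, so 2^r = 16.
16 × 1.6341487930 − 1.6346563308 = 24.5117243572
24.5117243572 ÷ 15 = 1.6341149571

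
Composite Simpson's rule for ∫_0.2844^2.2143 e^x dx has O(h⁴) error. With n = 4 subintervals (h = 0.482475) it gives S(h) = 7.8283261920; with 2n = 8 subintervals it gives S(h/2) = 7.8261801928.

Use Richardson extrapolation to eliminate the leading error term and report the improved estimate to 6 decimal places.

7.826037

Method order is 4; weight 2^4 = 16.
A(h/2) − A(h) = 7.8261801928 − 7.8283261920 = -0.0021459992
Correction (A(h/2) − A(h))/(16 − 1) = (-0.0021459992)/15 = -0.0001430666
R = A(h/2) + (A(h/2) − A(h))/15 = 7.8261801928 − 0.0001430666 = 7.8260371262
Correction |R − A(h/2)| = 1.431e-04; gap |A(h/2) − A(h)| = 2.146e-03.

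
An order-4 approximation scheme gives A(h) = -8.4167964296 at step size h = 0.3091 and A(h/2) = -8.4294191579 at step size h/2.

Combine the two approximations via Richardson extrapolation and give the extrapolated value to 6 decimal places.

Method order is 4; weight 2^4 = 16.
16·(-8.4294191579) − (-8.4167964296) = -126.4539100968
Divide by 2^4 − 1 = 15.
Result: -8.4302606731
Correction |R − A(h/2)| = 8.415e-04; gap |A(h/2) − A(h)| = 1.262e-02.

-8.430261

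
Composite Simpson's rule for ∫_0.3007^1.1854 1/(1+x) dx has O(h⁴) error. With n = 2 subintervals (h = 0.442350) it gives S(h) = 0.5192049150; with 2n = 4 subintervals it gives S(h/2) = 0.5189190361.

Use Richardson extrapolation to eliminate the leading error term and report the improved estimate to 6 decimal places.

Leading term ∝ h^4; use weight 16 = 2^4.
16×0.5189190361 = 8.3027045776; 8.3027045776 − 0.5192049150 = 7.7834996626
Divide by 2^4 − 1 = 15.
So the Richardson estimate is 0.5188999775.
Correction |R − A(h/2)| = 1.906e-05; gap |A(h/2) − A(h)| = 2.859e-04.

0.518900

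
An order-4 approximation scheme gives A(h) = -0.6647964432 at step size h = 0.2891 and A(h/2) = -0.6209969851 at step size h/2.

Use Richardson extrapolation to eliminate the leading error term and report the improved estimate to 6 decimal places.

-0.618077

Leading term ∝ h^4; use weight 16 = 2^4.
16×(-0.6209969851) − (-0.6647964432) = -9.2711553184
Extrapolated: (-9.2711553184) / 15 = -0.6180770212
Gap between inputs: 4.380e-02; correction applied: +0.0029199639.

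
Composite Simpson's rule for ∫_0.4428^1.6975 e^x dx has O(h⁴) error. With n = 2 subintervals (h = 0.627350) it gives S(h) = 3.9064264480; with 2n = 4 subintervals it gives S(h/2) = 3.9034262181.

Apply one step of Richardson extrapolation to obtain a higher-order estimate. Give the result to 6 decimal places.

3.903226

Method order is 4; weight 2^4 = 16.
16 × 3.9034262181 = 62.4548194896; 62.4548194896 − 3.9064264480 = 58.5483930416
(16 × 3.9034262181 − 3.9064264480)/(16 − 1) = 3.9032262028
Gap between inputs: 3.000e-03; correction applied: −0.0002000153.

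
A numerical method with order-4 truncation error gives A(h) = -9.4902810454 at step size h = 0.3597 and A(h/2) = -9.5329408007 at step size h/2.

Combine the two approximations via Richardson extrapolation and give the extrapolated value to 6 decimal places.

-9.535785

r = 4: numerator weight 16, denominator 15.
16*(-9.5329408007) = -152.5270528112; (-152.5270528112) − (-9.4902810454) = -143.0367717658
Divide by 2^4 − 1 = 15.
(16*(-9.5329408007) − (-9.4902810454))/(16 − 1) = -9.5357847844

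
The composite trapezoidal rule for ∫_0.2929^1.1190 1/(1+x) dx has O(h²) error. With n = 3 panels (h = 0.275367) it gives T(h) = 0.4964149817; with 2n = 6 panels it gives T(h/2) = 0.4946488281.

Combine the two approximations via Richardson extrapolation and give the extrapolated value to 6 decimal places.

Leading term ∝ h^2; use weight 4 = 2^2.
Difference of the inputs: 0.4946488281 − 0.4964149817 = -0.0017661536
Divide by 2^2 − 1 = 3: (-0.0017661536)/3 = -0.0005887179
R = A(h/2) + (A(h/2) − A(h))/3 = 0.4946488281 − 0.0005887179 = 0.4940601102
Shift from A(h/2): −0.0005887179.

0.494060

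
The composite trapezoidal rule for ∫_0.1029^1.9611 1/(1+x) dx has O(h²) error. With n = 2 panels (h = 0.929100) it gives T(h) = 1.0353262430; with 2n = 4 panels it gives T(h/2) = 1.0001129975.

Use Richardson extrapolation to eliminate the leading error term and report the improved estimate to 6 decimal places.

0.988375

The method has order 2: 2^2 = 4.
Top: 4(1.0001129975) − (1.0353262430) = 2.9651257470
Divide by 2^2 − 1 = 3.
2.9651257470 ÷ 3 = 0.9883752490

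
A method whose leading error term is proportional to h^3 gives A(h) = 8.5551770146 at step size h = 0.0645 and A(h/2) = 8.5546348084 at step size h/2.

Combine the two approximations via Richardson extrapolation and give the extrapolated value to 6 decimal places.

r = 3: numerator weight 8, denominator 7.
2^3 × A(h/2) = 68.4370784672; minus A(h) gives 59.8819014526.
59.8819014526 ÷ 7 = 8.5545573504
Correction |R − A(h/2)| = 7.746e-05; gap |A(h/2) − A(h)| = 5.422e-04.

8.554557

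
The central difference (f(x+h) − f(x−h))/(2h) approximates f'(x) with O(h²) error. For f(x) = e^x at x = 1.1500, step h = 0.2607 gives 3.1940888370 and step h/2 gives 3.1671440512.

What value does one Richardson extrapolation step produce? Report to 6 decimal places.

3.158162

With r = 2 the leading error scales as h^2, so the weight is 2^2 = 4.
Weighted: 12.6685762048 − 3.1940888370 = 9.4744873678
(4*3.1671440512 − 3.1940888370)/(4 − 1) = 3.1581624559
Shift from A(h/2): −0.0089815953.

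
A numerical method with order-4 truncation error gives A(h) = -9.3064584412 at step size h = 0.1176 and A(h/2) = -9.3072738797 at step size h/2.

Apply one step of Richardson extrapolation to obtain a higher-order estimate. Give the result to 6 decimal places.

r = 4: numerator weight 16, denominator 15.
16 × (-9.3072738797) = -148.9163820752; (-148.9163820752) − (-9.3064584412) = -139.6099236340
Divide by 2^4 − 1 = 15.
So the Richardson estimate is -9.3073282423.

-9.307328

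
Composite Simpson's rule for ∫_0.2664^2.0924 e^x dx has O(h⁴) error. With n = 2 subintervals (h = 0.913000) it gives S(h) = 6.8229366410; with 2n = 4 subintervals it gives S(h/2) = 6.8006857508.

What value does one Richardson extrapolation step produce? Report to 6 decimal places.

6.799202

Order 4 gives 2^r = 16 and 2^r − 1 = 15.
Top: 16(6.8006857508) − (6.8229366410) = 101.9880353718
Divide by 2^4 − 1 = 15.
So the Richardson estimate is 6.7992023581.
Shift from A(h/2): −0.0014833927.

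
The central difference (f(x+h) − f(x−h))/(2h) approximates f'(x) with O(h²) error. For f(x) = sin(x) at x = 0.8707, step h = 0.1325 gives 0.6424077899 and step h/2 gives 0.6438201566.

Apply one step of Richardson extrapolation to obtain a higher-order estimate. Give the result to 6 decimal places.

The method has order 2: 2^2 = 4.
A(h/2) − A(h) = 0.6438201566 − 0.6424077899 = 0.0014123667
Divide by 2^2 − 1 = 3: 0.0014123667/3 = 0.0004707889
R = A(h/2) + (A(h/2) − A(h))/3 = 0.6438201566 + 0.0004707889 = 0.6442909455

0.644291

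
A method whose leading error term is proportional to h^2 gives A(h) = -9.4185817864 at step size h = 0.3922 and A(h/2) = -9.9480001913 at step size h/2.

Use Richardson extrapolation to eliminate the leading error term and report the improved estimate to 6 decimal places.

-10.124473

Error is O(h^2); halving h shrinks it by 2^2 = 4.
4×(-9.9480001913) − (-9.4185817864) = -30.3734189788
R = (-30.3734189788)/3 = -10.1244729929
Gap between inputs: 5.294e-01; correction applied: −0.1764728016.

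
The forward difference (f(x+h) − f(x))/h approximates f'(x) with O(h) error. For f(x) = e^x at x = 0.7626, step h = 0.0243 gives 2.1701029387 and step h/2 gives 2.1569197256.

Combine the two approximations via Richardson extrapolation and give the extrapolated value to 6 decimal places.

2.143737

Order 1 gives 2^r = 2 and 2^r − 1 = 1.
Numerator 2·A(h/2) − A(h) = 2·2.1569197256 − 2.1701029387 = 2.1437365125
Divide by 2^1 − 1 = 1.
R = 2.1437365125/1 = 2.1437365125
Gap between inputs: 1.318e-02; correction applied: −0.0131832131.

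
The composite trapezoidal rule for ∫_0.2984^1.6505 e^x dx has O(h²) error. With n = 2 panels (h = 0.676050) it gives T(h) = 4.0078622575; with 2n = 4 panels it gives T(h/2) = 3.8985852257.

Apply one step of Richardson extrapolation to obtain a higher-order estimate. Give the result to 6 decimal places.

3.862160

Error is O(h^2); halving h shrinks it by 2^2 = 4.
Difference of the inputs: 3.8985852257 − 4.0078622575 = -0.1092770318
Correction (A(h/2) − A(h))/(4 − 1) = (-0.1092770318)/3 = -0.0364256773
R = 3.8985852257 − 0.0364256773 = 3.8621595484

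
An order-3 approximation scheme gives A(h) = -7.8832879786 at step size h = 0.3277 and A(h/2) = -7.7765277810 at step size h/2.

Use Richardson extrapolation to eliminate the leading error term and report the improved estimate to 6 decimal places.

-7.761276

The method has order 3: 2^3 = 8.
A(h/2) − A(h) = -7.7765277810 − (-7.8832879786) = 0.1067601976
Divide by 2^3 − 1 = 7: 0.1067601976/7 = 0.0152514568
R = A(h/2) + (A(h/2) − A(h))/7 = -7.7765277810 + 0.0152514568 = -7.7612763242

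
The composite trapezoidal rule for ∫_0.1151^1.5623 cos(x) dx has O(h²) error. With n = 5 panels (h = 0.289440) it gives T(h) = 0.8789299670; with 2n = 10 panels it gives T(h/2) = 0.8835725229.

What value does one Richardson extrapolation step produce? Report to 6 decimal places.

0.885120

With r = 2 the leading error scales as h^2, so the weight is 2^2 = 4.
2^2×A(h/2) = 3.5342900916; minus A(h) gives 2.6553601246.
2.6553601246 ÷ 3 = 0.8851200415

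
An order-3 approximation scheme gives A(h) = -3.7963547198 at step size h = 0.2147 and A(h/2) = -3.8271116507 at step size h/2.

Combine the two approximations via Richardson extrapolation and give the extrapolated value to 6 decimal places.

With r = 3 the leading error scales as h^3, so the weight is 2^3 = 8.
Weighted: (-30.6168932056) − (-3.7963547198) = -26.8205384858
Divide by 2^3 − 1 = 7.
Result: -3.8315054980
Correction |R − A(h/2)| = 4.394e-03; gap |A(h/2) − A(h)| = 3.076e-02.

-3.831505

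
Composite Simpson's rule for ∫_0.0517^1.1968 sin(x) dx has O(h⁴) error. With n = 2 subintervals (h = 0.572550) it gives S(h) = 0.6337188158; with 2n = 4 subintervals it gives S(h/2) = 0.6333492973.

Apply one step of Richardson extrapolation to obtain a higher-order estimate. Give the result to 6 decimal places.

0.633325

r = 4: numerator weight 16, denominator 15.
16 × 0.6333492973 − 0.6337188158 = 9.4998699410
Divide by 2^4 − 1 = 15.
Result: 0.6333246627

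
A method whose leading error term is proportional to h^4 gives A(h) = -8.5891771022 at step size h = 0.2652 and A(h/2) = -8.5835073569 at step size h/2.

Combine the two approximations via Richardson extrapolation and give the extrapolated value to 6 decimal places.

-8.583129

The method has order 4: 2^4 = 16.
16·(-8.5835073569) = -137.3361177104; subtract (-8.5891771022) → -128.7469406082
(-128.7469406082) ÷ 15 = -8.5831293739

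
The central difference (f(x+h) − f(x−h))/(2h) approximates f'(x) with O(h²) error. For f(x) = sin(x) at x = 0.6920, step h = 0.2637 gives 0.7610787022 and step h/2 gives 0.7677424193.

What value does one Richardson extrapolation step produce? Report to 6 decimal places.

Error is O(h^2); halving h shrinks it by 2^2 = 4.
A(h/2) − A(h) = 0.7677424193 − 0.7610787022 = 0.0066637171
Divide by 2^2 − 1 = 3: 0.0066637171/3 = 0.0022212390
R = 0.7677424193 + 0.0022212390 = 0.7699636583

0.769964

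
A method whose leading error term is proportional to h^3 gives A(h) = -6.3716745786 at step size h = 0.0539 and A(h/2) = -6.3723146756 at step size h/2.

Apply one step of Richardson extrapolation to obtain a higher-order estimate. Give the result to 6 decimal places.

With r = 3 the leading error scales as h^3, so the weight is 2^3 = 8.
8 × (-6.3723146756) − (-6.3716745786) = -44.6068428262
Denominator 8 − 1 = 7.
So the Richardson estimate is -6.3724061180.
Shift from A(h/2): −0.0000914424.

-6.372406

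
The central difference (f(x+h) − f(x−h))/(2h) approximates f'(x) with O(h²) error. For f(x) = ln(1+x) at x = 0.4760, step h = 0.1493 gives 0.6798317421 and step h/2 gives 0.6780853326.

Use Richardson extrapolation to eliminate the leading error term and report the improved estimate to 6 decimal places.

Order 2 gives 2^r = 4 and 2^r − 1 = 3.
Numerator 4·A(h/2) − A(h) = 4·0.6780853326 − 0.6798317421 = 2.0325095883
2.0325095883 ÷ 3 = 0.6775031961

0.677503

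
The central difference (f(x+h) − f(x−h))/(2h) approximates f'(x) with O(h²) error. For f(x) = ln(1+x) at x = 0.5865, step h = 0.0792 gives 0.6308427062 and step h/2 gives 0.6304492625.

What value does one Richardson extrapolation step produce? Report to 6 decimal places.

0.630318

Error is O(h^2); halving h shrinks it by 2^2 = 4.
2^2*A(h/2) = 2.5217970500; minus A(h) gives 1.8909543438.
Denominator 4 − 1 = 3.
R = 1.8909543438/3 = 0.6303181146
Gap between inputs: 3.934e-04; correction applied: −0.0001311479.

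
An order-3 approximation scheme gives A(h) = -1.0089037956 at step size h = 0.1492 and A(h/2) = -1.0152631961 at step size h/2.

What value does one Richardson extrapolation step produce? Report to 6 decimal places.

-1.016172

Method order is 3; weight 2^3 = 8.
8 × (-1.0152631961) = -8.1221055688; subtract (-1.0089037956) → -7.1132017732
Denominator 8 − 1 = 7.
Result: -1.0161716819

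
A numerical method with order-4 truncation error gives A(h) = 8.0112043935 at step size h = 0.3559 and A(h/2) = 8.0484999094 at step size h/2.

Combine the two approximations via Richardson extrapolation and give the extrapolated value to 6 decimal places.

The method has order 4: 2^4 = 16.
Numerator 16*A(h/2) − A(h) = 16*8.0484999094 − 8.0112043935 = 120.7647941569
120.7647941569 ÷ 15 = 8.0509862771

8.050986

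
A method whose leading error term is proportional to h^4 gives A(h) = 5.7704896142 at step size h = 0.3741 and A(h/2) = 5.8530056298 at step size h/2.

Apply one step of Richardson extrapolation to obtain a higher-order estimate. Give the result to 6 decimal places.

Error is O(h^4); halving h shrinks it by 2^4 = 16.
Weighted: 93.6480900768 − 5.7704896142 = 87.8776004626
Divide by 2^4 − 1 = 15.
So the Richardson estimate is 5.8585066975.
Gap between inputs: 8.252e-02; correction applied: +0.0055010677.

5.858507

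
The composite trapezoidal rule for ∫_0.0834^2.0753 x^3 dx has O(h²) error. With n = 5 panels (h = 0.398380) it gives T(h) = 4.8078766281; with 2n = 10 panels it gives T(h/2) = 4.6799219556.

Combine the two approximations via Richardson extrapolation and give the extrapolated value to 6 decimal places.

4.637270

Error is O(h^2); halving h shrinks it by 2^2 = 4.
Weighted: 18.7196878224 − 4.8078766281 = 13.9118111943
13.9118111943 ÷ 3 = 4.6372703981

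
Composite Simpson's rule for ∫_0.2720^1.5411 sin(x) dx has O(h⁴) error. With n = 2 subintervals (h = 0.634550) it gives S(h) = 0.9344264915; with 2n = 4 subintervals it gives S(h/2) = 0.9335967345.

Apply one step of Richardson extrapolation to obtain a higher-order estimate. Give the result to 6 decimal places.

0.933541

Method order is 4; weight 2^4 = 16.
A(h/2) − A(h) = 0.9335967345 − 0.9344264915 = -0.0008297570
Divide by 2^4 − 1 = 15: (-0.0008297570)/15 = -0.0000553171
R = 0.9335967345 − 0.0000553171 = 0.9335414174
Correction |R − A(h/2)| = 5.532e-05; gap |A(h/2) − A(h)| = 8.298e-04.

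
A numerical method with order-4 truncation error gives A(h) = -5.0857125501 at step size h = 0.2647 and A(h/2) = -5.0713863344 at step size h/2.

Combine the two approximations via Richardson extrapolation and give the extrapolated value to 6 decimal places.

-5.070431

Method order is 4; weight 2^4 = 16.
16*(-5.0713863344) − (-5.0857125501) = -76.0564688003
(-76.0564688003) ÷ 15 = -5.0704312534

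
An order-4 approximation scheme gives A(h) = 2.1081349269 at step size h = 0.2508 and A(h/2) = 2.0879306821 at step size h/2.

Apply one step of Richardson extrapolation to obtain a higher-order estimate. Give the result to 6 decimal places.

r = 4: numerator weight 16, denominator 15.
16×2.0879306821 = 33.4068909136; subtract 2.1081349269 → 31.2987559867
Denominator 16 − 1 = 15.
Result: 2.0865837324

2.086584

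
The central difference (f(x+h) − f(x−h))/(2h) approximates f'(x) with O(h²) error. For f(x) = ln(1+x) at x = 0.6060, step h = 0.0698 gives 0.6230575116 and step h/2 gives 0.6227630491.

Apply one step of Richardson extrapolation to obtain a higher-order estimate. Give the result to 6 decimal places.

With r = 2 the leading error scales as h^2, so the weight is 2^2 = 4.
Difference of the inputs: 0.6227630491 − 0.6230575116 = -0.0002944625
Correction (A(h/2) − A(h))/(4 − 1) = (-0.0002944625)/3 = -0.0000981542
R = 0.6227630491 − 0.0000981542 = 0.6226648949

0.622665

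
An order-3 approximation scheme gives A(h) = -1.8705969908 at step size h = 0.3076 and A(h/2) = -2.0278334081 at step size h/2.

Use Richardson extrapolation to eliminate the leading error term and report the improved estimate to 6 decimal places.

-2.050296

Order 3 gives 2^r = 8 and 2^r − 1 = 7.
8×(-2.0278334081) = -16.2226672648; subtract (-1.8705969908) → -14.3520702740
(8×(-2.0278334081) − (-1.8705969908))/(8 − 1) = -2.0502957534
Shift from A(h/2): −0.0224623453.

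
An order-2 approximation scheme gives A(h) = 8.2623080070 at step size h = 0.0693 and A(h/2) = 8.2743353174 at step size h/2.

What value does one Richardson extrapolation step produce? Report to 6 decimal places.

Leading term ∝ h^2; use weight 4 = 2^2.
Weighted: 33.0973412696 − 8.2623080070 = 24.8350332626
Denominator 4 − 1 = 3.
24.8350332626 ÷ 3 = 8.2783444209
Correction |R − A(h/2)| = 4.009e-03; gap |A(h/2) − A(h)| = 1.203e-02.

8.278344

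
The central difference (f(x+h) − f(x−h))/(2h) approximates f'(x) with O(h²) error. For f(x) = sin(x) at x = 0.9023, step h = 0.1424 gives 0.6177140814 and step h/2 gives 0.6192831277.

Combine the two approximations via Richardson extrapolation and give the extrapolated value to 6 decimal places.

With r = 2 the leading error scales as h^2, so the weight is 2^2 = 4.
Weighted: 2.4771325108 − 0.6177140814 = 1.8594184294
R = 1.8594184294/3 = 0.6198061431
Correction |R − A(h/2)| = 5.230e-04; gap |A(h/2) − A(h)| = 1.569e-03.

0.619806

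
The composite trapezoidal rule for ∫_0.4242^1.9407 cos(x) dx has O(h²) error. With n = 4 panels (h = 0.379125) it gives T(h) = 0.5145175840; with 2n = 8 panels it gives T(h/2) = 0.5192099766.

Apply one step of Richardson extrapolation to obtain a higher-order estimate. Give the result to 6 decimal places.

0.520774

r = 2, so 2^r = 4.
Numerator 4·A(h/2) − A(h) = 4·0.5192099766 − 0.5145175840 = 1.5623223224
Divide by 2^2 − 1 = 3.
Extrapolated: 1.5623223224 / 3 = 0.5207741075
Gap between inputs: 4.692e-03; correction applied: +0.0015641309.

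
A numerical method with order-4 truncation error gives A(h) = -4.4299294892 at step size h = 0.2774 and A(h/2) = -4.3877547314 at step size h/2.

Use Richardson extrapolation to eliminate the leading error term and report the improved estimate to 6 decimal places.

With r = 4 the leading error scales as h^4, so the weight is 2^4 = 16.
16·(-4.3877547314) = -70.2040757024; subtract (-4.4299294892) → -65.7741462132
(-65.7741462132) ÷ 15 = -4.3849430809

-4.384943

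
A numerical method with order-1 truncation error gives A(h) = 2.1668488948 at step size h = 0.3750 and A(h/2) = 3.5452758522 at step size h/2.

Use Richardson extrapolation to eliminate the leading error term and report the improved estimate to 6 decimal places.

4.923703

r = 1: numerator weight 2, denominator 1.
2×3.5452758522 = 7.0905517044; subtract 2.1668488948 → 4.9237028096
R = 4.9237028096/1 = 4.9237028096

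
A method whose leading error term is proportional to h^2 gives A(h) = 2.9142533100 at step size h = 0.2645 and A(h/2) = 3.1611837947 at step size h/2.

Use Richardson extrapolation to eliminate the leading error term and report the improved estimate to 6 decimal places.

3.243494

Leading term ∝ h^2; use weight 4 = 2^2.
Top: 4(3.1611837947) − (2.9142533100) = 9.7304818688
9.7304818688 ÷ 3 = 3.2434939563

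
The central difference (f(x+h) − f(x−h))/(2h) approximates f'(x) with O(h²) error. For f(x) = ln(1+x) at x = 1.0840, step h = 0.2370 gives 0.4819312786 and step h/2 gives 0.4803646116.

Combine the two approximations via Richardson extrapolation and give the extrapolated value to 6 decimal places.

Leading term ∝ h^2; use weight 4 = 2^2.
2^2×A(h/2) = 1.9214584464; minus A(h) gives 1.4395271678.
(4×0.4803646116 − 0.4819312786)/(4 − 1) = 0.4798423893

0.479842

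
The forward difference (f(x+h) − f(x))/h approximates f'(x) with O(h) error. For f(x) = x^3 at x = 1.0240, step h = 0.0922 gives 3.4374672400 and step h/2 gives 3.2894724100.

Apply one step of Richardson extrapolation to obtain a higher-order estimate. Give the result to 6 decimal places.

The method has order 1: 2^1 = 2.
2^1 × A(h/2) = 6.5789448200; minus A(h) gives 3.1414775800.
Extrapolated: 3.1414775800 / 1 = 3.1414775800
Correction |R − A(h/2)| = 1.480e-01; gap |A(h/2) − A(h)| = 1.480e-01.

3.141478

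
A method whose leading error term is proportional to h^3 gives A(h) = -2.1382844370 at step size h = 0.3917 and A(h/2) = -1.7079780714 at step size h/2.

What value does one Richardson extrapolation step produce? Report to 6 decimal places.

-1.646506

Leading term ∝ h^3; use weight 8 = 2^3.
2^3 × A(h/2) = -13.6638245712; minus A(h) gives -11.5255401342.
Divide by 2^3 − 1 = 7.
Result: -1.6465057335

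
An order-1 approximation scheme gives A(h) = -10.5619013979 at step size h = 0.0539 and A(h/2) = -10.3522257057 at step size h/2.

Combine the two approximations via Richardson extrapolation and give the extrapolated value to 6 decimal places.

-10.142550

r = 1, so 2^r = 2.
Difference of the inputs: -10.3522257057 − (-10.5619013979) = 0.2096756922
Divide by 2^1 − 1 = 1: 0.2096756922/1 = 0.2096756922
R = -10.3522257057 + 0.2096756922 = -10.1425500135
Correction |R − A(h/2)| = 2.097e-01; gap |A(h/2) − A(h)| = 2.097e-01.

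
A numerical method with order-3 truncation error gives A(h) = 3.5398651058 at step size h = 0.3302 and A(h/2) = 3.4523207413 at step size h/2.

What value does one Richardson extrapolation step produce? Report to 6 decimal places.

The method has order 3: 2^3 = 8.
Top: 8(3.4523207413) − (3.5398651058) = 24.0787008246
24.0787008246 ÷ 7 = 3.4398144035

3.439814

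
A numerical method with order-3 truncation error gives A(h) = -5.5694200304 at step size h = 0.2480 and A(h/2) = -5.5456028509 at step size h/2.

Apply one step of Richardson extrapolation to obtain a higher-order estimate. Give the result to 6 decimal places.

-5.542200

Leading term ∝ h^3; use weight 8 = 2^3.
8*(-5.5456028509) = -44.3648228072; subtract (-5.5694200304) → -38.7954027768
(8*(-5.5456028509) − (-5.5694200304))/(8 − 1) = -5.5422003967
Correction |R − A(h/2)| = 3.402e-03; gap |A(h/2) − A(h)| = 2.382e-02.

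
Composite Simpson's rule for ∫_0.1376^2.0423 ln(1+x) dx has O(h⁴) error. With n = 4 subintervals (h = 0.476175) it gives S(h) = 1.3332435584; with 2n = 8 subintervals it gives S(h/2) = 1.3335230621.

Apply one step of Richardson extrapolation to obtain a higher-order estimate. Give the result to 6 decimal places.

Method order is 4; weight 2^4 = 16.
16×1.3335230621 = 21.3363689936; 21.3363689936 − 1.3332435584 = 20.0031254352
Extrapolated: 20.0031254352 / 15 = 1.3335416957
Gap between inputs: 2.795e-04; correction applied: +0.0000186336.

1.333542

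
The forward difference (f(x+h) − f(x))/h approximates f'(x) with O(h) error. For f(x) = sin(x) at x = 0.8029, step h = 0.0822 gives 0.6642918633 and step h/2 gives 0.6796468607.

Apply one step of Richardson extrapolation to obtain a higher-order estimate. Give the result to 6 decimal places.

The method has order 1: 2^1 = 2.
Weighted: 1.3592937214 − 0.6642918633 = 0.6950018581
0.6950018581 ÷ 1 = 0.6950018581
Correction |R − A(h/2)| = 1.535e-02; gap |A(h/2) − A(h)| = 1.535e-02.

0.695002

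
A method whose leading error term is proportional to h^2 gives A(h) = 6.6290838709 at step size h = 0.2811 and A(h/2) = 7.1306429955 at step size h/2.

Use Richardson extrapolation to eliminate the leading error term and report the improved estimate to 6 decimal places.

7.297829

With r = 2 the leading error scales as h^2, so the weight is 2^2 = 4.
Numerator 4 × A(h/2) − A(h) = 4 × 7.1306429955 − 6.6290838709 = 21.8934881111
Extrapolated: 21.8934881111 / 3 = 7.2978293704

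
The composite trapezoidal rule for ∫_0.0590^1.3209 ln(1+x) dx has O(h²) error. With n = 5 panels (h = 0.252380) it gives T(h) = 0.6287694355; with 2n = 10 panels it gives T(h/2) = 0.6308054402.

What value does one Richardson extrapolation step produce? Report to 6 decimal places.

Leading term ∝ h^2; use weight 4 = 2^2.
Difference of the inputs: 0.6308054402 − 0.6287694355 = 0.0020360047
Divide by 2^2 − 1 = 3: 0.0020360047/3 = 0.0006786682
R = A(h/2) + (A(h/2) − A(h))/3 = 0.6308054402 + 0.0006786682 = 0.6314841084

0.631484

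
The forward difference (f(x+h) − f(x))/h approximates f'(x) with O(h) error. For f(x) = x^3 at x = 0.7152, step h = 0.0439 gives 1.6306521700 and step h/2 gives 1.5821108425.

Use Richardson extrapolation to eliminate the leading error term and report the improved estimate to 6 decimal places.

r = 1: numerator weight 2, denominator 1.
Numerator 2×A(h/2) − A(h) = 2×1.5821108425 − 1.6306521700 = 1.5335695150
Divide by 2^1 − 1 = 1.
1.5335695150 ÷ 1 = 1.5335695150

1.533570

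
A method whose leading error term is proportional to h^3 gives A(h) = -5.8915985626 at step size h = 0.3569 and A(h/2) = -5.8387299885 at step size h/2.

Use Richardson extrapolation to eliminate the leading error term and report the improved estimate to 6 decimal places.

-5.831177

r = 3: numerator weight 8, denominator 7.
8·(-5.8387299885) − (-5.8915985626) = -40.8182413454
R = (-40.8182413454)/7 = -5.8311773351
Shift from A(h/2): +0.0075526534.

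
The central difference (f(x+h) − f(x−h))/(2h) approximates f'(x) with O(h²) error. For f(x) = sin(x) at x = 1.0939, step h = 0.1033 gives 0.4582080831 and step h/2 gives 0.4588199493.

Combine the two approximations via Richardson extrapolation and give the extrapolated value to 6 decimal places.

With r = 2 the leading error scales as h^2, so the weight is 2^2 = 4.
4×0.4588199493 = 1.8352797972; 1.8352797972 − 0.4582080831 = 1.3770717141
1.3770717141 ÷ 3 = 0.4590239047
Correction |R − A(h/2)| = 2.040e-04; gap |A(h/2) − A(h)| = 6.119e-04.

0.459024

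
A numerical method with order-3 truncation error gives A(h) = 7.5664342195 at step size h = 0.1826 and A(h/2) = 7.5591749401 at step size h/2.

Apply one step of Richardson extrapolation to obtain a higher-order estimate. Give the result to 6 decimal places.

Method order is 3; weight 2^3 = 8.
2^3·A(h/2) = 60.4733995208; minus A(h) gives 52.9069653013.
(8·7.5591749401 − 7.5664342195)/(8 − 1) = 7.5581379002

7.558138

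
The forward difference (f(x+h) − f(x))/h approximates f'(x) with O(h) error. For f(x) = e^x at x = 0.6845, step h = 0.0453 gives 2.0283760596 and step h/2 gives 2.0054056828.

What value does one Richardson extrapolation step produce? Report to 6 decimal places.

Error is O(h^1); halving h shrinks it by 2^1 = 2.
Top: 2(2.0054056828) − (2.0283760596) = 1.9824353060
Extrapolated: 1.9824353060 / 1 = 1.9824353060
Correction |R − A(h/2)| = 2.297e-02; gap |A(h/2) − A(h)| = 2.297e-02.

1.982435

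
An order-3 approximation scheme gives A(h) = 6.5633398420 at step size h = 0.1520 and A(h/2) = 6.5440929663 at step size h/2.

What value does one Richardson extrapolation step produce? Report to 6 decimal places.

r = 3: numerator weight 8, denominator 7.
Numerator 8×A(h/2) − A(h) = 8×6.5440929663 − 6.5633398420 = 45.7894038884
Denominator 8 − 1 = 7.
Result: 6.5413434126

6.541343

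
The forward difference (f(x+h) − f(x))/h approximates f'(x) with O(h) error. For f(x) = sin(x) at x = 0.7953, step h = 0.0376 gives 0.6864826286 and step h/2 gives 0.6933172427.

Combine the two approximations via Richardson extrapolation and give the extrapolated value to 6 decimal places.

Order 1 gives 2^r = 2 and 2^r − 1 = 1.
2×0.6933172427 = 1.3866344854; 1.3866344854 − 0.6864826286 = 0.7001518568
Denominator 2 − 1 = 1.
So the Richardson estimate is 0.7001518568.

0.700152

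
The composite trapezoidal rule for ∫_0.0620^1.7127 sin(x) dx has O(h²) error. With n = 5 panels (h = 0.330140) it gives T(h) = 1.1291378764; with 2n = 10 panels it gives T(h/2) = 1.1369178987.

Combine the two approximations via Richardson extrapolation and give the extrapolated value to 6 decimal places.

The method has order 2: 2^2 = 4.
Weighted: 4.5476715948 − 1.1291378764 = 3.4185337184
Divide by 2^2 − 1 = 3.
Result: 1.1395112395
Correction |R − A(h/2)| = 2.593e-03; gap |A(h/2) − A(h)| = 7.780e-03.

1.139511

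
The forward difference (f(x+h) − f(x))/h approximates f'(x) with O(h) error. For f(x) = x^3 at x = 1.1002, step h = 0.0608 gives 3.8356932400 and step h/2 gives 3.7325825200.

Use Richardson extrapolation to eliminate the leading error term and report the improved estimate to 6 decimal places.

3.629472

Order 1 gives 2^r = 2 and 2^r − 1 = 1.
2^1·A(h/2) = 7.4651650400; minus A(h) gives 3.6294718000.
3.6294718000 ÷ 1 = 3.6294718000
Shift from A(h/2): −0.1031107200.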